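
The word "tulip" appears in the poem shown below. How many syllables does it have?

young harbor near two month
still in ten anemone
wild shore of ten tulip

2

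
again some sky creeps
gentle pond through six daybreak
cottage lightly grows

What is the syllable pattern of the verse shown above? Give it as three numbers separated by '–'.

Line 1: again (2), some (1), sky (1), creeps (1) → 5
Line 2: gentle (2), pond (1), through (1), six (1), daybreak (2) → 7
Line 3: cottage (2), lightly (2), grows (1) → 5

5–7–5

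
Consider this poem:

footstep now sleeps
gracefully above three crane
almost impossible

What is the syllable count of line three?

6

Line three: almost(2) + impossible(4) = 6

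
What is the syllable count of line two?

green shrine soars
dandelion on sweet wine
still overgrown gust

7

Line two: dandelion(4) + on(1) + sweet(1) + wine(1) = 7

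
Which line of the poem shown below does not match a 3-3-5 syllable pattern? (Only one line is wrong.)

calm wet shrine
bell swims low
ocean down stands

Line 1: calm(1) + wet(1) + shrine(1) = 3 ✓
Line 2: bell(1) + swims(1) + low(1) = 3 ✓
Line 3: ocean(2) + down(1) + stands(1) = 4 (expected 5)

Line 3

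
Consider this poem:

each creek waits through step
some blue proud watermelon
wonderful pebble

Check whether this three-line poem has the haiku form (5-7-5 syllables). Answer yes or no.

Yes

Line 1: each (1), creek (1), waits (1), through (1), step (1) → 5 ✓
Line 2: some (1), blue (1), proud (1), watermelon (4) → 7 ✓
Line 3: wonderful (3), pebble (2) → 5 ✓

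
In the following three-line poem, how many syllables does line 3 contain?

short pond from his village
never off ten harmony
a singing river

Line 3: "a singing river": 1+2+2 = 5

5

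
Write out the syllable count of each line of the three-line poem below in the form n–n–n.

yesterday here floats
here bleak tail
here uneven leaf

5–3–5

Line 1: "yesterday here floats": 3+1+1 = 5
Line 2: "here bleak tail": 1+1+1 = 3
Line 3: "here uneven leaf": 1+3+1 = 5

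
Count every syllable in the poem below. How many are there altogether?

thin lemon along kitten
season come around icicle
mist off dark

Line 1: "thin lemon along kitten": 1+2+2+2 = 7
Line 2: "season come around icicle": 2+1+2+3 = 8
Line 3: "mist off dark": 1+1+1 = 3
Total: 7 + 8 + 3 = 18

18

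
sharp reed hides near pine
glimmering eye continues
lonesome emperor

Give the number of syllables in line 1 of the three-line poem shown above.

Line 1: "sharp reed hides near pine": 1+1+1+1+1 = 5

5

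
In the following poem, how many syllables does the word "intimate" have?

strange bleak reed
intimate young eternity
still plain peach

3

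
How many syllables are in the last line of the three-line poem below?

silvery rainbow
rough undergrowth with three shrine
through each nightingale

The last line: through(1) + each(1) + nightingale(3) = 5

5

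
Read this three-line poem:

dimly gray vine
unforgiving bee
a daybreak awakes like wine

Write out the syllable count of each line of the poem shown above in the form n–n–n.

Line 1: dimly(2) + gray(1) + vine(1) = 4
Line 2: unforgiving(4) + bee(1) = 5
Line 3: a(1) + daybreak(2) + awakes(2) + like(1) + wine(1) = 7

4–5–7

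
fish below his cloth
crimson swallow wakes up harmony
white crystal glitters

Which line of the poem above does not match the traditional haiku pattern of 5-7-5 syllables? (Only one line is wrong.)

Line 2

Line 1: "fish below his cloth": 1+2+1+1 = 5 ✓
Line 2: "crimson swallow wakes up harmony": 2+2+1+1+3 = 9 (expected 7)
Line 3: "white crystal glitters": 1+2+2 = 5 ✓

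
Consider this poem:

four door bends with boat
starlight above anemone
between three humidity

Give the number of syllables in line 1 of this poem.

Line 1: four(1) + door(1) + bends(1) + with(1) + boat(1) = 5

5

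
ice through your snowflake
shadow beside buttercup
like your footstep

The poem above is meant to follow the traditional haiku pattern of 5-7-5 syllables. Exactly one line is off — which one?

Line 1: "ice through your snowflake": 1+1+1+2 = 5 ✓
Line 2: "shadow beside buttercup": 2+2+3 = 7 ✓
Line 3: "like your footstep": 1+1+2 = 4 (expected 5)

Line 3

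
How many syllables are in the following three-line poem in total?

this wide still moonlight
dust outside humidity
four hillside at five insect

Line 1: this (1), wide (1), still (1), moonlight (2) → 5
Line 2: dust (1), outside (2), humidity (4) → 7
Line 3: four (1), hillside (2), at (1), five (1), insect (2) → 7
Total: 5 + 7 + 7 = 19

19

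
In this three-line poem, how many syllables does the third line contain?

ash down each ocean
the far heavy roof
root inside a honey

The third line: root(1) + inside(2) + a(1) + honey(2) = 6

6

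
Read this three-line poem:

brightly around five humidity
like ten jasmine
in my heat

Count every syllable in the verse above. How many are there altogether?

16

Line 1: brightly(2) + around(2) + five(1) + humidity(4) = 9
Line 2: like(1) + ten(1) + jasmine(2) = 4
Line 3: in(1) + my(1) + heat(1) = 3
Total: 9 + 4 + 3 = 16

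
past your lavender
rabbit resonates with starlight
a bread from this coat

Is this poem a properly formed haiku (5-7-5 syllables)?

Line 1: past (1), your (1), lavender (3) → 5 ✓
Line 2: rabbit (2), resonates (3), with (1), starlight (2) → 8 (expected 7)
Line 3: a (1), bread (1), from (1), this (1), coat (1) → 5 ✓

No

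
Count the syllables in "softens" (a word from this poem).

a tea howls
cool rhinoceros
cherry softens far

2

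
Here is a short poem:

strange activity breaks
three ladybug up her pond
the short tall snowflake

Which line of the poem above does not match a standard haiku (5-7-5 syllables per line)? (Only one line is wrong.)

Line 1

Line 1: strange (1), activity (4), breaks (1) → 6 (expected 5)
Line 2: three (1), ladybug (3), up (1), her (1), pond (1) → 7 ✓
Line 3: the (1), short (1), tall (1), snowflake (2) → 5 ✓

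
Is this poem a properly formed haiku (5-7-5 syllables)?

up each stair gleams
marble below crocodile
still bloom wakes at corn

No

Line 1: up(1) + each(1) + stair(1) + gleams(1) = 4 (expected 5)
Line 2: marble(2) + below(2) + crocodile(3) = 7 ✓
Line 3: still(1) + bloom(1) + wakes(1) + at(1) + corn(1) = 5 ✓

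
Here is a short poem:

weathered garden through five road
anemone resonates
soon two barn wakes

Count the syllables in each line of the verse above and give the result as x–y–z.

7–7–4

Line 1: "weathered garden through five road": 2+2+1+1+1 = 7
Line 2: "anemone resonates": 4+3 = 7
Line 3: "soon two barn wakes": 1+1+1+1 = 4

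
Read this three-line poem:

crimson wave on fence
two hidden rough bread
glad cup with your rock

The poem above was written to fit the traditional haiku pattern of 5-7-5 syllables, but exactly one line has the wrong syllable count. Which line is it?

Line 1: crimson (2), wave (1), on (1), fence (1) → 5 ✓
Line 2: two (1), hidden (2), rough (1), bread (1) → 5 (expected 7)
Line 3: glad (1), cup (1), with (1), your (1), rock (1) → 5 ✓

Line 2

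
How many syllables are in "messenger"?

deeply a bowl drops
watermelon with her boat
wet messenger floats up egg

3

"messenger" has 3 syllables.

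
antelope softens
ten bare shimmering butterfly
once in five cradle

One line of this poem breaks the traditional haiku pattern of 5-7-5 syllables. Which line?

Line 2

Line 1: antelope (3), softens (2) → 5 ✓
Line 2: ten (1), bare (1), shimmering (3), butterfly (3) → 8 (expected 7)
Line 3: once (1), in (1), five (1), cradle (2) → 5 ✓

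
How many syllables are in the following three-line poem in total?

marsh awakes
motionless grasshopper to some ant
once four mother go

Line 1: "marsh awakes": 1+2 = 3
Line 2: "motionless grasshopper to some ant": 3+3+1+1+1 = 9
Line 3: "once four mother go": 1+1+2+1 = 5
Total: 3 + 9 + 5 = 17

17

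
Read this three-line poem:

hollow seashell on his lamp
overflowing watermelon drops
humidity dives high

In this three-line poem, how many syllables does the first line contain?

7

The first line: hollow (2), seashell (2), on (1), his (1), lamp (1) → 7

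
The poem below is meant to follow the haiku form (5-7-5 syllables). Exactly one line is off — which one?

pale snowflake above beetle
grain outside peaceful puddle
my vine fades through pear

Line 1: pale (1), snowflake (2), above (2), beetle (2) → 7 (expected 5)
Line 2: grain (1), outside (2), peaceful (2), puddle (2) → 7 ✓
Line 3: my (1), vine (1), fades (1), through (1), pear (1) → 5 ✓

The first line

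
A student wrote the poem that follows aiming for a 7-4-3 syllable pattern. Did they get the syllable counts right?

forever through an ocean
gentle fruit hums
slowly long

Line 1: forever(3) + through(1) + an(1) + ocean(2) = 7 ✓
Line 2: gentle(2) + fruit(1) + hums(1) = 4 ✓
Line 3: slowly(2) + long(1) = 3 ✓

Yes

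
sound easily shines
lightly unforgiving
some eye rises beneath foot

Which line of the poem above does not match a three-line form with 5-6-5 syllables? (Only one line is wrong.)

The third line

Line 1: sound(1) + easily(3) + shines(1) = 5 ✓
Line 2: lightly(2) + unforgiving(4) = 6 ✓
Line 3: some(1) + eye(1) + rises(2) + beneath(2) + foot(1) = 7 (expected 5)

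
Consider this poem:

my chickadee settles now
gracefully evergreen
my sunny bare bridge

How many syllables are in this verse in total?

Line 1: my(1) + chickadee(3) + settles(2) + now(1) = 7
Line 2: gracefully(3) + evergreen(3) = 6
Line 3: my(1) + sunny(2) + bare(1) + bridge(1) = 5
Total: 7 + 6 + 5 = 18

18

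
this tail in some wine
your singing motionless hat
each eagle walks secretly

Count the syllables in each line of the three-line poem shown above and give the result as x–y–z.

Line 1: this(1) + tail(1) + in(1) + some(1) + wine(1) = 5
Line 2: your(1) + singing(2) + motionless(3) + hat(1) = 7
Line 3: each(1) + eagle(2) + walks(1) + secretly(3) = 7

5–7–7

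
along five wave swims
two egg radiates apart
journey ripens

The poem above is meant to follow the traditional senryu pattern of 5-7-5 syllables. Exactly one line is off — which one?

Line 1: along (2), five (1), wave (1), swims (1) → 5 ✓
Line 2: two (1), egg (1), radiates (3), apart (2) → 7 ✓
Line 3: journey (2), ripens (2) → 4 (expected 5)

The third line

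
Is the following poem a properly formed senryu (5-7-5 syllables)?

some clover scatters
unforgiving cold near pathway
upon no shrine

Line 1: some(1) + clover(2) + scatters(2) = 5 ✓
Line 2: unforgiving(4) + cold(1) + near(1) + pathway(2) = 8 (expected 7)
Line 3: upon(2) + no(1) + shrine(1) = 4 (expected 5)

No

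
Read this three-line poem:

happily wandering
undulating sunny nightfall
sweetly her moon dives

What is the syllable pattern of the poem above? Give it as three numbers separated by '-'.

6-8-5

Line 1: happily (3), wandering (3) → 6
Line 2: undulating (4), sunny (2), nightfall (2) → 8
Line 3: sweetly (2), her (1), moon (1), dives (1) → 5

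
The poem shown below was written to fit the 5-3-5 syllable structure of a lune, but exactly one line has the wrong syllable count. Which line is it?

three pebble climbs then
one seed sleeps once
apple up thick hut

Line 1: three (1), pebble (2), climbs (1), then (1) → 5 ✓
Line 2: one (1), seed (1), sleeps (1), once (1) → 4 (expected 3)
Line 3: apple (2), up (1), thick (1), hut (1) → 5 ✓

Line 2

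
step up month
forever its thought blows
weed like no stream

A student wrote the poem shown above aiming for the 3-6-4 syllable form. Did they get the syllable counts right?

Yes

Line 1: step(1) + up(1) + month(1) = 3 ✓
Line 2: forever(3) + its(1) + thought(1) + blows(1) = 6 ✓
Line 3: weed(1) + like(1) + no(1) + stream(1) = 4 ✓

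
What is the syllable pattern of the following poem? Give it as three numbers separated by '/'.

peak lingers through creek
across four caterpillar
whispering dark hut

5/7/5

Line 1: peak (1), lingers (2), through (1), creek (1) → 5
Line 2: across (2), four (1), caterpillar (4) → 7
Line 3: whispering (3), dark (1), hut (1) → 5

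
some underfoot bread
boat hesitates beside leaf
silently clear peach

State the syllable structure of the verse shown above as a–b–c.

Line 1: "some underfoot bread": 1+3+1 = 5
Line 2: "boat hesitates beside leaf": 1+3+2+1 = 7
Line 3: "silently clear peach": 3+1+1 = 5

5–7–5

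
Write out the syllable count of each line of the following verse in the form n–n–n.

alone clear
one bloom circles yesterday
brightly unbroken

3–7–5

Line 1: "alone clear": 2+1 = 3
Line 2: "one bloom circles yesterday": 1+1+2+3 = 7
Line 3: "brightly unbroken": 2+3 = 5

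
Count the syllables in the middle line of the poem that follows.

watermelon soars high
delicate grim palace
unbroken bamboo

The middle line: delicate(3) + grim(1) + palace(2) = 6

6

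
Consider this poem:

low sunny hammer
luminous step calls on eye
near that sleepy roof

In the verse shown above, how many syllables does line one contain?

Line one: "low sunny hammer": 1+2+2 = 5

5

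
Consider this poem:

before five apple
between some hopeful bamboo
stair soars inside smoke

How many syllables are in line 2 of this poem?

7

Line 2: between(2) + some(1) + hopeful(2) + bamboo(2) = 7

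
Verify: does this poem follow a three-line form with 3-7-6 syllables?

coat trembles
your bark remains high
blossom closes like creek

Line 1: coat(1) + trembles(2) = 3 ✓
Line 2: your(1) + bark(1) + remains(2) + high(1) = 5 (expected 7)
Line 3: blossom(2) + closes(2) + like(1) + creek(1) = 6 ✓

No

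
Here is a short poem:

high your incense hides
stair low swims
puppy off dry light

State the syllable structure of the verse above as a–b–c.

5–3–5

Line 1: "high your incense hides": 1+1+2+1 = 5
Line 2: "stair low swims": 1+1+1 = 3
Line 3: "puppy off dry light": 2+1+1+1 = 5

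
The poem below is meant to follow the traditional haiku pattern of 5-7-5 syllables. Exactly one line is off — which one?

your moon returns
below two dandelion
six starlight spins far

Line 1: your (1), moon (1), returns (2) → 4 (expected 5)
Line 2: below (2), two (1), dandelion (4) → 7 ✓
Line 3: six (1), starlight (2), spins (1), far (1) → 5 ✓

The first line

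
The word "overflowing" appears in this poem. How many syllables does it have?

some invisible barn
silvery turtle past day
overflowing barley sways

4

"overflowing" has 4 syllables.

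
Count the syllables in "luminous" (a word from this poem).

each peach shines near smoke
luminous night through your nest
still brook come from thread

"luminous" has 3 syllables.

3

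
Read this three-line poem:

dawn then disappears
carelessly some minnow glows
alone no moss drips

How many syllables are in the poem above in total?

17

Line 1: dawn(1) + then(1) + disappears(3) = 5
Line 2: carelessly(3) + some(1) + minnow(2) + glows(1) = 7
Line 3: alone(2) + no(1) + moss(1) + drips(1) = 5
Total: 5 + 7 + 5 = 17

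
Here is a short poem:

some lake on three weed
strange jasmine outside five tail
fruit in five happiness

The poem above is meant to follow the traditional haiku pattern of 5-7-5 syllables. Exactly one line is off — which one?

Line 1: some(1) + lake(1) + on(1) + three(1) + weed(1) = 5 ✓
Line 2: strange(1) + jasmine(2) + outside(2) + five(1) + tail(1) = 7 ✓
Line 3: fruit(1) + in(1) + five(1) + happiness(3) = 6 (expected 5)

Line 3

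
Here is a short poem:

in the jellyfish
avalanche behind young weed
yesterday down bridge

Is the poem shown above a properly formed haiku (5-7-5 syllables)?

Yes

Line 1: in (1), the (1), jellyfish (3) → 5 ✓
Line 2: avalanche (3), behind (2), young (1), weed (1) → 7 ✓
Line 3: yesterday (3), down (1), bridge (1) → 5 ✓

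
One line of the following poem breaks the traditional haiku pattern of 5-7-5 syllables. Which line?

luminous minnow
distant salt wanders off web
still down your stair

The third line

Line 1: luminous(3) + minnow(2) = 5 ✓
Line 2: distant(2) + salt(1) + wanders(2) + off(1) + web(1) = 7 ✓
Line 3: still(1) + down(1) + your(1) + stair(1) = 4 (expected 5)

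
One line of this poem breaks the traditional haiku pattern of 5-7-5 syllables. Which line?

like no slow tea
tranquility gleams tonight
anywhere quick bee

Line 1: like(1) + no(1) + slow(1) + tea(1) = 4 (expected 5)
Line 2: tranquility(4) + gleams(1) + tonight(2) = 7 ✓
Line 3: anywhere(3) + quick(1) + bee(1) = 5 ✓

The first line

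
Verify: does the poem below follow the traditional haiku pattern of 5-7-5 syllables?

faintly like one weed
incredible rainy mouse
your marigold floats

Line 1: faintly(2) + like(1) + one(1) + weed(1) = 5 ✓
Line 2: incredible(4) + rainy(2) + mouse(1) = 7 ✓
Line 3: your(1) + marigold(3) + floats(1) = 5 ✓

Yes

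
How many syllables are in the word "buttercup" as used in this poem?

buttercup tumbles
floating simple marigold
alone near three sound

"buttercup" has 3 syllables.

3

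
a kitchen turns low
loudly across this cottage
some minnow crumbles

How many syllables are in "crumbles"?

2

"crumbles" has 2 syllables.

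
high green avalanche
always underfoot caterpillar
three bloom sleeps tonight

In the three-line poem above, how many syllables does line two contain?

Line two: "always underfoot caterpillar": 2+3+4 = 9

9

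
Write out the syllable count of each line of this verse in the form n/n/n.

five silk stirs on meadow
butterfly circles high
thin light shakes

Line 1: five (1), silk (1), stirs (1), on (1), meadow (2) → 6
Line 2: butterfly (3), circles (2), high (1) → 6
Line 3: thin (1), light (1), shakes (1) → 3

6/6/3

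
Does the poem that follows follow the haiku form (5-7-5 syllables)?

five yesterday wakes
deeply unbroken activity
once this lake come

No

Line 1: five (1), yesterday (3), wakes (1) → 5 ✓
Line 2: deeply (2), unbroken (3), activity (4) → 9 (expected 7)
Line 3: once (1), this (1), lake (1), come (1) → 4 (expected 5)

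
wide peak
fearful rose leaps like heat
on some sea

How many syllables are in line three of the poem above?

Line three: on(1) + some(1) + sea(1) = 3

3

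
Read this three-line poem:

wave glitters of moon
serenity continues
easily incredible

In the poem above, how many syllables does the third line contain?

7

The third line: easily (3), incredible (4) → 7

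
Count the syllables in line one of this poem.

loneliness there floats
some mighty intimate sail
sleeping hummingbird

Line one: loneliness (3), there (1), floats (1) → 5

5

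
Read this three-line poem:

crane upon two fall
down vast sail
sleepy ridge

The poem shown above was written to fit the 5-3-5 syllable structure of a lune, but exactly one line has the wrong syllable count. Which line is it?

Line 1: crane (1), upon (2), two (1), fall (1) → 5 ✓
Line 2: down (1), vast (1), sail (1) → 3 ✓
Line 3: sleepy (2), ridge (1) → 3 (expected 5)

Line 3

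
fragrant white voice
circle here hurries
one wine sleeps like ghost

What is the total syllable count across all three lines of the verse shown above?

Line 1: fragrant(2) + white(1) + voice(1) = 4
Line 2: circle(2) + here(1) + hurries(2) = 5
Line 3: one(1) + wine(1) + sleeps(1) + like(1) + ghost(1) = 5
Total: 4 + 5 + 5 = 14

14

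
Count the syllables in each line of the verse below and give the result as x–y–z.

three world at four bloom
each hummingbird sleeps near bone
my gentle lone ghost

Line 1: "three world at four bloom": 1+1+1+1+1 = 5
Line 2: "each hummingbird sleeps near bone": 1+3+1+1+1 = 7
Line 3: "my gentle lone ghost": 1+2+1+1 = 5

5–7–5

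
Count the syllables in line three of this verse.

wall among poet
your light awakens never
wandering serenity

7

Line three: "wandering serenity": 3+4 = 7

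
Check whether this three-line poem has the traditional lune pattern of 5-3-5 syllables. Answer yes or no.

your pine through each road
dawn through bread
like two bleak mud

Line 1: "your pine through each road": 1+1+1+1+1 = 5 ✓
Line 2: "dawn through bread": 1+1+1 = 3 ✓
Line 3: "like two bleak mud": 1+1+1+1 = 4 (expected 5)

No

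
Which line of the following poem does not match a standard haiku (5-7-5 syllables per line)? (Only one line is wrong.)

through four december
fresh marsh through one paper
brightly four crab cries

Line 1: through(1) + four(1) + december(3) = 5 ✓
Line 2: fresh(1) + marsh(1) + through(1) + one(1) + paper(2) = 6 (expected 7)
Line 3: brightly(2) + four(1) + crab(1) + cries(1) = 5 ✓

The second line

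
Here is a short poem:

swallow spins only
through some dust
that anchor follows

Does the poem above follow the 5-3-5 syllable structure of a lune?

Line 1: swallow (2), spins (1), only (2) → 5 ✓
Line 2: through (1), some (1), dust (1) → 3 ✓
Line 3: that (1), anchor (2), follows (2) → 5 ✓

Yes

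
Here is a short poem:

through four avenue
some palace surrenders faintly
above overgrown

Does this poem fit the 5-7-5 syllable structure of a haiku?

No

Line 1: "through four avenue": 1+1+3 = 5 ✓
Line 2: "some palace surrenders faintly": 1+2+3+2 = 8 (expected 7)
Line 3: "above overgrown": 2+3 = 5 ✓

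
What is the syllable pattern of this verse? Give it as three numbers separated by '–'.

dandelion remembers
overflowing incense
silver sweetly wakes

Line 1: dandelion (4), remembers (3) → 7
Line 2: overflowing (4), incense (2) → 6
Line 3: silver (2), sweetly (2), wakes (1) → 5

7–6–5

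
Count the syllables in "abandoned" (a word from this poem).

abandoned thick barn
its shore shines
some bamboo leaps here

3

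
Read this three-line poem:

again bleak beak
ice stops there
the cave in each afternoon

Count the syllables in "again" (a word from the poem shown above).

2

"again" has 2 syllables.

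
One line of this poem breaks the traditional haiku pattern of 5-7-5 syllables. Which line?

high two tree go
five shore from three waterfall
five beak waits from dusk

The first line

Line 1: high (1), two (1), tree (1), go (1) → 4 (expected 5)
Line 2: five (1), shore (1), from (1), three (1), waterfall (3) → 7 ✓
Line 3: five (1), beak (1), waits (1), from (1), dusk (1) → 5 ✓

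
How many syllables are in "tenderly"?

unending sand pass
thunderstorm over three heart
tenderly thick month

"tenderly" has 3 syllables.

3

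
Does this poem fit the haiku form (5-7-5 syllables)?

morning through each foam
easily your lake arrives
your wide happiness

Line 1: morning (2), through (1), each (1), foam (1) → 5 ✓
Line 2: easily (3), your (1), lake (1), arrives (2) → 7 ✓
Line 3: your (1), wide (1), happiness (3) → 5 ✓

Yes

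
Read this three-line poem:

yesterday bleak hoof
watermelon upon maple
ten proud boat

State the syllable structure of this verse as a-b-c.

5-8-3

Line 1: "yesterday bleak hoof": 3+1+1 = 5
Line 2: "watermelon upon maple": 4+2+2 = 8
Line 3: "ten proud boat": 1+1+1 = 3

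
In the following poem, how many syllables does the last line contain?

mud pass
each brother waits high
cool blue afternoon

5

The last line: "cool blue afternoon": 1+1+3 = 5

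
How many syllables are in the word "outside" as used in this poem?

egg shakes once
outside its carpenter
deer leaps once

2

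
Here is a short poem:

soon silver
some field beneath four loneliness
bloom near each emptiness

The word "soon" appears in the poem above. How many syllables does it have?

1

"soon" has 1 syllable.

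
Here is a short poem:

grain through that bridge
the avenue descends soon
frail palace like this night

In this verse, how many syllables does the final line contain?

6

The final line: frail (1), palace (2), like (1), this (1), night (1) → 6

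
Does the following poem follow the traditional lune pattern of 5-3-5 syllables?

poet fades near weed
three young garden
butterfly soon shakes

Line 1: "poet fades near weed": 2+1+1+1 = 5 ✓
Line 2: "three young garden": 1+1+2 = 4 (expected 3)
Line 3: "butterfly soon shakes": 3+1+1 = 5 ✓

No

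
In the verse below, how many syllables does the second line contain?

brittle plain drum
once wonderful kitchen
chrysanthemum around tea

The second line: "once wonderful kitchen": 1+3+2 = 6

6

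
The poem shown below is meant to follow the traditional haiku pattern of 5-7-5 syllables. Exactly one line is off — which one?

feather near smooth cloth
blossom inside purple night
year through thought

Line 3

Line 1: feather (2), near (1), smooth (1), cloth (1) → 5 ✓
Line 2: blossom (2), inside (2), purple (2), night (1) → 7 ✓
Line 3: year (1), through (1), thought (1) → 3 (expected 5)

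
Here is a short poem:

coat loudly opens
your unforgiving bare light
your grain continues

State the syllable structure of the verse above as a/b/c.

5/7/5

Line 1: coat (1), loudly (2), opens (2) → 5
Line 2: your (1), unforgiving (4), bare (1), light (1) → 7
Line 3: your (1), grain (1), continues (3) → 5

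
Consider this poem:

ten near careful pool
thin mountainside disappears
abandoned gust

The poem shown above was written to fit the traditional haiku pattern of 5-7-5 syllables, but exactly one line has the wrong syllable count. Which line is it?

Line 1: ten (1), near (1), careful (2), pool (1) → 5 ✓
Line 2: thin (1), mountainside (3), disappears (3) → 7 ✓
Line 3: abandoned (3), gust (1) → 4 (expected 5)

Line 3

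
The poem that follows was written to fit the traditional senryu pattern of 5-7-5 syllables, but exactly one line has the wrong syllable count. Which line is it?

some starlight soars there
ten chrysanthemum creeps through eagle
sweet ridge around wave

Line 1: some(1) + starlight(2) + soars(1) + there(1) = 5 ✓
Line 2: ten(1) + chrysanthemum(4) + creeps(1) + through(1) + eagle(2) = 9 (expected 7)
Line 3: sweet(1) + ridge(1) + around(2) + wave(1) = 5 ✓

Line 2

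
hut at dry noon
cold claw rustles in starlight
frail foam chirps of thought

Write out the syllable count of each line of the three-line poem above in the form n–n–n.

Line 1: "hut at dry noon": 1+1+1+1 = 4
Line 2: "cold claw rustles in starlight": 1+1+2+1+2 = 7
Line 3: "frail foam chirps of thought": 1+1+1+1+1 = 5

4–7–5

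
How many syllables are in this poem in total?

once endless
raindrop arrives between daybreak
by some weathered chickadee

18

Line 1: once (1), endless (2) → 3
Line 2: raindrop (2), arrives (2), between (2), daybreak (2) → 8
Line 3: by (1), some (1), weathered (2), chickadee (3) → 7
Total: 3 + 8 + 7 = 18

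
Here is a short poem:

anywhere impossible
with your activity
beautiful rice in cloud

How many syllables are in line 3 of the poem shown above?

6

Line 3: beautiful(3) + rice(1) + in(1) + cloud(1) = 6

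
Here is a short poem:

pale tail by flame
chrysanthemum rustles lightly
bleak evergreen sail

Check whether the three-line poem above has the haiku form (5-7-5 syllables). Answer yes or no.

No

Line 1: pale(1) + tail(1) + by(1) + flame(1) = 4 (expected 5)
Line 2: chrysanthemum(4) + rustles(2) + lightly(2) = 8 (expected 7)
Line 3: bleak(1) + evergreen(3) + sail(1) = 5 ✓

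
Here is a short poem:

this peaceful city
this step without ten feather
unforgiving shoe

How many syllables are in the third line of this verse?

The third line: "unforgiving shoe": 4+1 = 5

5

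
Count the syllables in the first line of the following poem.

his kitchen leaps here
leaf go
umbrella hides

The first line: his(1) + kitchen(2) + leaps(1) + here(1) = 5

5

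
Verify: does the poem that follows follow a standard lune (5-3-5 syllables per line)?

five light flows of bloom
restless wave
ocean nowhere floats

Line 1: five (1), light (1), flows (1), of (1), bloom (1) → 5 ✓
Line 2: restless (2), wave (1) → 3 ✓
Line 3: ocean (2), nowhere (2), floats (1) → 5 ✓

Yes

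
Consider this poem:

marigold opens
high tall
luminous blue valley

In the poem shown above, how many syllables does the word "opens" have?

"opens" has 2 syllables.

2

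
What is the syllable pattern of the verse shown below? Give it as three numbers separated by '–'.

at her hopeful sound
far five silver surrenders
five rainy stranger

5–7–5

Line 1: at(1) + her(1) + hopeful(2) + sound(1) = 5
Line 2: far(1) + five(1) + silver(2) + surrenders(3) = 7
Line 3: five(1) + rainy(2) + stranger(2) = 5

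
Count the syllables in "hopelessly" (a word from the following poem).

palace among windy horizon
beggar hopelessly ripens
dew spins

3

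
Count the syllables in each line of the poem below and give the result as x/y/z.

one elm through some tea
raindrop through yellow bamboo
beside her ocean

Line 1: "one elm through some tea": 1+1+1+1+1 = 5
Line 2: "raindrop through yellow bamboo": 2+1+2+2 = 7
Line 3: "beside her ocean": 2+1+2 = 5

5/7/5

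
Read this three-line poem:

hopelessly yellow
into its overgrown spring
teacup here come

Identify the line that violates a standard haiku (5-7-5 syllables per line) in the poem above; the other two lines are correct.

Line 1: "hopelessly yellow": 3+2 = 5 ✓
Line 2: "into its overgrown spring": 2+1+3+1 = 7 ✓
Line 3: "teacup here come": 2+1+1 = 4 (expected 5)

Line 3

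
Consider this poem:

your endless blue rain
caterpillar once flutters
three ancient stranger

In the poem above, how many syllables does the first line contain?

The first line: your(1) + endless(2) + blue(1) + rain(1) = 5

5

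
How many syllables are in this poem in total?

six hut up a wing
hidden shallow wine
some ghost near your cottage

16

Line 1: six(1) + hut(1) + up(1) + a(1) + wing(1) = 5
Line 2: hidden(2) + shallow(2) + wine(1) = 5
Line 3: some(1) + ghost(1) + near(1) + your(1) + cottage(2) = 6
Total: 5 + 5 + 6 = 16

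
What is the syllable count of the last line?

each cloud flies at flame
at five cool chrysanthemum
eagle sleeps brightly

The last line: "eagle sleeps brightly": 2+1+2 = 5

5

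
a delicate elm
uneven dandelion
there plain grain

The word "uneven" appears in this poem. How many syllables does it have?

3

"uneven" has 3 syllables.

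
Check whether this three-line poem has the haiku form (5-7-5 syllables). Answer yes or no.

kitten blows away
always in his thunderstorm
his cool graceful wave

Line 1: "kitten blows away": 2+1+2 = 5 ✓
Line 2: "always in his thunderstorm": 2+1+1+3 = 7 ✓
Line 3: "his cool graceful wave": 1+1+2+1 = 5 ✓

Yes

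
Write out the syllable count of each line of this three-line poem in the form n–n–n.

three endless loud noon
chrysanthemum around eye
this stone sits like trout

Line 1: three(1) + endless(2) + loud(1) + noon(1) = 5
Line 2: chrysanthemum(4) + around(2) + eye(1) = 7
Line 3: this(1) + stone(1) + sits(1) + like(1) + trout(1) = 5

5–7–5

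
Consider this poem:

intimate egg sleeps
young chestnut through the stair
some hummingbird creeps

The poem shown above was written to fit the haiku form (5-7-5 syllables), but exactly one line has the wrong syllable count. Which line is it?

The second line

Line 1: "intimate egg sleeps": 3+1+1 = 5 ✓
Line 2: "young chestnut through the stair": 1+2+1+1+1 = 6 (expected 7)
Line 3: "some hummingbird creeps": 1+3+1 = 5 ✓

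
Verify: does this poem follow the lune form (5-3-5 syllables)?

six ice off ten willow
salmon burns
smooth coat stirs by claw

Line 1: six(1) + ice(1) + off(1) + ten(1) + willow(2) = 6 (expected 5)
Line 2: salmon(2) + burns(1) = 3 ✓
Line 3: smooth(1) + coat(1) + stirs(1) + by(1) + claw(1) = 5 ✓

No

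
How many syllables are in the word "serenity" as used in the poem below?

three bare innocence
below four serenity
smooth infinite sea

"serenity" has 4 syllables.

4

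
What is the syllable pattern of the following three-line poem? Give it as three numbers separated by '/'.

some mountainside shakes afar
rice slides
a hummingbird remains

Line 1: some(1) + mountainside(3) + shakes(1) + afar(2) = 7
Line 2: rice(1) + slides(1) = 2
Line 3: a(1) + hummingbird(3) + remains(2) = 6

7/2/6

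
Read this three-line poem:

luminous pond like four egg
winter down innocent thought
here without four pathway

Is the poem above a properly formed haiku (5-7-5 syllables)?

No

Line 1: "luminous pond like four egg": 3+1+1+1+1 = 7 (expected 5)
Line 2: "winter down innocent thought": 2+1+3+1 = 7 ✓
Line 3: "here without four pathway": 1+2+1+2 = 6 (expected 5)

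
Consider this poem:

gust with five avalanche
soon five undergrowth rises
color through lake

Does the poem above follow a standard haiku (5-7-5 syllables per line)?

No

Line 1: gust (1), with (1), five (1), avalanche (3) → 6 (expected 5)
Line 2: soon (1), five (1), undergrowth (3), rises (2) → 7 ✓
Line 3: color (2), through (1), lake (1) → 4 (expected 5)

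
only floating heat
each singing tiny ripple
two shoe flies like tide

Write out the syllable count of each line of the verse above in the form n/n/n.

5/7/5

Line 1: only(2) + floating(2) + heat(1) = 5
Line 2: each(1) + singing(2) + tiny(2) + ripple(2) = 7
Line 3: two(1) + shoe(1) + flies(1) + like(1) + tide(1) = 5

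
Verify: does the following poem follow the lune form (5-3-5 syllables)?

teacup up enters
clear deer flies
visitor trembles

Line 1: "teacup up enters": 2+1+2 = 5 ✓
Line 2: "clear deer flies": 1+1+1 = 3 ✓
Line 3: "visitor trembles": 3+2 = 5 ✓

Yes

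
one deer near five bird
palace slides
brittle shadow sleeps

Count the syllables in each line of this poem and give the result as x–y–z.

5–3–5

Line 1: "one deer near five bird": 1+1+1+1+1 = 5
Line 2: "palace slides": 2+1 = 3
Line 3: "brittle shadow sleeps": 2+2+1 = 5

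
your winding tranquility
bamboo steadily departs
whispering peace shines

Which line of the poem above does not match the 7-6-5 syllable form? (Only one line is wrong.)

Line 2

Line 1: "your winding tranquility": 1+2+4 = 7 ✓
Line 2: "bamboo steadily departs": 2+3+2 = 7 (expected 6)
Line 3: "whispering peace shines": 3+1+1 = 5 ✓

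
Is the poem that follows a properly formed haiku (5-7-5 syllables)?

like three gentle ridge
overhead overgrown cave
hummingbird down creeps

Line 1: like(1) + three(1) + gentle(2) + ridge(1) = 5 ✓
Line 2: overhead(3) + overgrown(3) + cave(1) = 7 ✓
Line 3: hummingbird(3) + down(1) + creeps(1) = 5 ✓

Yes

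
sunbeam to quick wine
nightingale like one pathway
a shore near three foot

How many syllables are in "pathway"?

2

"pathway" has 2 syllables.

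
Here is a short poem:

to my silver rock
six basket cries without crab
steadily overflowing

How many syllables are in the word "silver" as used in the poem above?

2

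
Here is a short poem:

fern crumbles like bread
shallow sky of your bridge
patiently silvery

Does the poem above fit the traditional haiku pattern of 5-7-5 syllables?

No

Line 1: fern(1) + crumbles(2) + like(1) + bread(1) = 5 ✓
Line 2: shallow(2) + sky(1) + of(1) + your(1) + bridge(1) = 6 (expected 7)
Line 3: patiently(3) + silvery(3) = 6 (expected 5)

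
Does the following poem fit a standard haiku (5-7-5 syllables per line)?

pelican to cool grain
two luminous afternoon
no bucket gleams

No

Line 1: pelican(3) + to(1) + cool(1) + grain(1) = 6 (expected 5)
Line 2: two(1) + luminous(3) + afternoon(3) = 7 ✓
Line 3: no(1) + bucket(2) + gleams(1) = 4 (expected 5)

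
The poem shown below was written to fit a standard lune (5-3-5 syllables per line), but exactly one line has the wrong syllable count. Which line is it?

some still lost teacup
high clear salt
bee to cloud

Line 3

Line 1: "some still lost teacup": 1+1+1+2 = 5 ✓
Line 2: "high clear salt": 1+1+1 = 3 ✓
Line 3: "bee to cloud": 1+1+1 = 3 (expected 5)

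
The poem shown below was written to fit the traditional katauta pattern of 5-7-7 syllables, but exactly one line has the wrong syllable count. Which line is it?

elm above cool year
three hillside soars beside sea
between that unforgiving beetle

Line 1: elm (1), above (2), cool (1), year (1) → 5 ✓
Line 2: three (1), hillside (2), soars (1), beside (2), sea (1) → 7 ✓
Line 3: between (2), that (1), unforgiving (4), beetle (2) → 9 (expected 7)

Line 3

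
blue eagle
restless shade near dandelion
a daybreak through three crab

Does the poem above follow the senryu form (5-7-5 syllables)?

No

Line 1: blue (1), eagle (2) → 3 (expected 5)
Line 2: restless (2), shade (1), near (1), dandelion (4) → 8 (expected 7)
Line 3: a (1), daybreak (2), through (1), three (1), crab (1) → 6 (expected 5)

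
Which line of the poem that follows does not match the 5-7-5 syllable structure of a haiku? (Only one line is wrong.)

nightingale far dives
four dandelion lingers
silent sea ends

Line 1: "nightingale far dives": 3+1+1 = 5 ✓
Line 2: "four dandelion lingers": 1+4+2 = 7 ✓
Line 3: "silent sea ends": 2+1+1 = 4 (expected 5)

The third line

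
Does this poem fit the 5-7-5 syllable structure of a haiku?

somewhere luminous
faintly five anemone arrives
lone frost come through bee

Line 1: somewhere (2), luminous (3) → 5 ✓
Line 2: faintly (2), five (1), anemone (4), arrives (2) → 9 (expected 7)
Line 3: lone (1), frost (1), come (1), through (1), bee (1) → 5 ✓

No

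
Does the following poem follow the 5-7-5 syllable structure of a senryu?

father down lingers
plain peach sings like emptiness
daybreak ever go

Yes

Line 1: father(2) + down(1) + lingers(2) = 5 ✓
Line 2: plain(1) + peach(1) + sings(1) + like(1) + emptiness(3) = 7 ✓
Line 3: daybreak(2) + ever(2) + go(1) = 5 ✓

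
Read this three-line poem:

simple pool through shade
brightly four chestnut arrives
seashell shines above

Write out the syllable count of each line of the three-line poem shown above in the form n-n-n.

5-7-5

Line 1: "simple pool through shade": 2+1+1+1 = 5
Line 2: "brightly four chestnut arrives": 2+1+2+2 = 7
Line 3: "seashell shines above": 2+1+2 = 5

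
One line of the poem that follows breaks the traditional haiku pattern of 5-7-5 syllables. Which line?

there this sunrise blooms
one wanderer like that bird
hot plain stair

Line 1: there (1), this (1), sunrise (2), blooms (1) → 5 ✓
Line 2: one (1), wanderer (3), like (1), that (1), bird (1) → 7 ✓
Line 3: hot (1), plain (1), stair (1) → 3 (expected 5)

Line 3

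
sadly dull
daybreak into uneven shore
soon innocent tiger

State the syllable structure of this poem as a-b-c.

Line 1: sadly (2), dull (1) → 3
Line 2: daybreak (2), into (2), uneven (3), shore (1) → 8
Line 3: soon (1), innocent (3), tiger (2) → 6

3-8-6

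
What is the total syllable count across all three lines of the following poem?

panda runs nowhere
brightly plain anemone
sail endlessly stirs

Line 1: panda (2), runs (1), nowhere (2) → 5
Line 2: brightly (2), plain (1), anemone (4) → 7
Line 3: sail (1), endlessly (3), stirs (1) → 5
Total: 5 + 7 + 5 = 17

17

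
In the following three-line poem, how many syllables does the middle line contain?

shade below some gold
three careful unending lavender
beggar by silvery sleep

9

The middle line: three(1) + careful(2) + unending(3) + lavender(3) = 9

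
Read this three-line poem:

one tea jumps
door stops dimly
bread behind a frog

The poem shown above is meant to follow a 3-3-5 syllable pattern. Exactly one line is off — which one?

Line 1: one(1) + tea(1) + jumps(1) = 3 ✓
Line 2: door(1) + stops(1) + dimly(2) = 4 (expected 3)
Line 3: bread(1) + behind(2) + a(1) + frog(1) = 5 ✓

Line 2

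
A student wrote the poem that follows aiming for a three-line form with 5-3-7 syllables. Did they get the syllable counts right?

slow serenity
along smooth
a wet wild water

No

Line 1: "slow serenity": 1+4 = 5 ✓
Line 2: "along smooth": 2+1 = 3 ✓
Line 3: "a wet wild water": 1+1+1+2 = 5 (expected 7)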